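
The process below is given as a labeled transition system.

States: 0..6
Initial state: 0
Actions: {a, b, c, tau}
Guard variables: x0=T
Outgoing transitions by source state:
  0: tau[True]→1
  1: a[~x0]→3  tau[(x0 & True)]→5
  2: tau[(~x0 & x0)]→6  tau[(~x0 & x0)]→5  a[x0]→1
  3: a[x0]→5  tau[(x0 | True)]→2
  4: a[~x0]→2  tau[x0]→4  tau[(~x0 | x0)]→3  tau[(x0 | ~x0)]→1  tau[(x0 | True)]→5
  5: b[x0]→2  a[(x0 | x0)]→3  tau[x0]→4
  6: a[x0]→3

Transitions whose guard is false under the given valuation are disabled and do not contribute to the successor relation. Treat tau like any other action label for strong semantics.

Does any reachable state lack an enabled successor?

R = {0,1,2,3,4,5}
  0: tau→1  [1 exit(s)]
  1: tau→5  [1 exit(s)]
  2: a→1  [1 exit(s)]
  3: a→5  tau→2  [2 exit(s)]
  4: tau→1  tau→3  tau→4  tau→5  [4 exit(s)]
  5: a→3  b→2  tau→4  [3 exit(s)]

Answer: DEADLOCK-FREE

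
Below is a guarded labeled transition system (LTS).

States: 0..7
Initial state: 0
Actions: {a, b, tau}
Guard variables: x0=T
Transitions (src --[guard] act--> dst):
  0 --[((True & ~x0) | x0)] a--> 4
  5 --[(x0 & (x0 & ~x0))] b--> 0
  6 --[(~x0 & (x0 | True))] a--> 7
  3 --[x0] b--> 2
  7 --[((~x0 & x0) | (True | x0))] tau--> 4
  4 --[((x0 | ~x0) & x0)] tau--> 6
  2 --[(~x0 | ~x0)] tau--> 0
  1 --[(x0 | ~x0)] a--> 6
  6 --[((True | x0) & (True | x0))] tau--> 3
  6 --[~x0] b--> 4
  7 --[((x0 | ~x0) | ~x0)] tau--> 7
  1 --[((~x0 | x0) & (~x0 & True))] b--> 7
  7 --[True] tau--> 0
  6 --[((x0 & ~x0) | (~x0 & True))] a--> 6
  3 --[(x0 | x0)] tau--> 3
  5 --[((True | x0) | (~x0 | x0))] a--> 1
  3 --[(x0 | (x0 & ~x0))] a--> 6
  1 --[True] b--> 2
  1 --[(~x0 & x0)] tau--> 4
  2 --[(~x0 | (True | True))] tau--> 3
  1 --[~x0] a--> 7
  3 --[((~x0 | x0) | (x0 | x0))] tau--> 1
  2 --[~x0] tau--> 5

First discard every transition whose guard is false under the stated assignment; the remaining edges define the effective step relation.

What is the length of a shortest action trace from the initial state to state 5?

Answer: UNREACHABLE

Analysis:
Layered search for 5:
  depth 0: {0}
  depth 1: {4}
  depth 2: {6}
  depth 3: {3}
  depth 4: {1,2}
5 never appears.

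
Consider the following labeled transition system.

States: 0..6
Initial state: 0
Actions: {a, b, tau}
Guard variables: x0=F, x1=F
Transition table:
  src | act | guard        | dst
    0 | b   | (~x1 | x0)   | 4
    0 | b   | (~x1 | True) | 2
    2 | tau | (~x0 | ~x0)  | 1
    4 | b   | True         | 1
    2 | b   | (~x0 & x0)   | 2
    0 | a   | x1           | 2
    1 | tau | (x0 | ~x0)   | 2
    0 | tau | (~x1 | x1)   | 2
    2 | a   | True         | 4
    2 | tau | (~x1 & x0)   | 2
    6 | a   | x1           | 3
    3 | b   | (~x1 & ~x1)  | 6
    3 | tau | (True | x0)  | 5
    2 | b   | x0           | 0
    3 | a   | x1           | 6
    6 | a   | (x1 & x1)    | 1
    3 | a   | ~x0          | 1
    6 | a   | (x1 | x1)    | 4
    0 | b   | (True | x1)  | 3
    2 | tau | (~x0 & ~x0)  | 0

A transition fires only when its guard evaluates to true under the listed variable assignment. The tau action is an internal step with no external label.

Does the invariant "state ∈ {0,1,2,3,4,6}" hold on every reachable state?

Answer: INVARIANT VIOLATED at state 5

Trace:
Inv-set: {0,1,2,3,4,6}
Reachable = {0,1,2,3,4,5,6}
  0: ✓
  1: ✓
  2: ✓
  3: ✓
  4: ✓
  5: VIOLATES
  6: ✓
counterexample path to 5: b·tau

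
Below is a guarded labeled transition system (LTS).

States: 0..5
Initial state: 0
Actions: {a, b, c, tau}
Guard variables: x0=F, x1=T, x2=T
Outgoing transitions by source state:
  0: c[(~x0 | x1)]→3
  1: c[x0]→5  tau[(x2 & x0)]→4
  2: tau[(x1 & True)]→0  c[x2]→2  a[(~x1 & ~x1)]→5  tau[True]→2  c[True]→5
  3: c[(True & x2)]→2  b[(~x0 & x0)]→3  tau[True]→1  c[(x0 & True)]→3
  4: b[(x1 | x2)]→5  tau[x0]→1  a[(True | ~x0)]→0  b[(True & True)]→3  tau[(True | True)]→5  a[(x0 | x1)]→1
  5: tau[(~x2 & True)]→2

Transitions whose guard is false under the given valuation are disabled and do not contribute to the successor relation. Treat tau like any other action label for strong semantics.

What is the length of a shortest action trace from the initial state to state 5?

Answer: 3

Working:
BFS to 5:
  Layer 0: {0}
  Layer 1: {3}
  Layer 2: {1,2}
  Layer 3: {5}
first hit 5 at d=3 via c·c·c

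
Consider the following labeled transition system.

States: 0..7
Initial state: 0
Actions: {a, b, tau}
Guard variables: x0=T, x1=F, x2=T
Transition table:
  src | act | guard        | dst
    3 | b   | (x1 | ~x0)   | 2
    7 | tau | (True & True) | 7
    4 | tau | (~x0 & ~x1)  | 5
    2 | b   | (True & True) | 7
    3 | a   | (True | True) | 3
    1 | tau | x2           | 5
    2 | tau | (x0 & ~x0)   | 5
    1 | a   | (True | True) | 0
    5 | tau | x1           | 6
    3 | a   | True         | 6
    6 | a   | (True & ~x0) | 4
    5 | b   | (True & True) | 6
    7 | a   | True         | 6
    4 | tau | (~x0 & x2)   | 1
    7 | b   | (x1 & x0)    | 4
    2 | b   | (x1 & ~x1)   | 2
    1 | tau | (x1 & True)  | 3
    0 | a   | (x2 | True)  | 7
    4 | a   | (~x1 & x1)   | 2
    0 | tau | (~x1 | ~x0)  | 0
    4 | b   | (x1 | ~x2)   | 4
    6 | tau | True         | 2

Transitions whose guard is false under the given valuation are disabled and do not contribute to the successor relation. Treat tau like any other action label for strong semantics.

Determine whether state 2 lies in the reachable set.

Answer: REACHABLE

Analysis:
Guard filter leaves 11 enabled edge(s).
L0 = {0}
L1 = {7}  now seen {0,7}
L2 = {6}  now seen {0,6,7}
L3 = {2}  now seen {0,2,6,7}
R = {0,2,6,7}
trace reaching 2: a·a·tau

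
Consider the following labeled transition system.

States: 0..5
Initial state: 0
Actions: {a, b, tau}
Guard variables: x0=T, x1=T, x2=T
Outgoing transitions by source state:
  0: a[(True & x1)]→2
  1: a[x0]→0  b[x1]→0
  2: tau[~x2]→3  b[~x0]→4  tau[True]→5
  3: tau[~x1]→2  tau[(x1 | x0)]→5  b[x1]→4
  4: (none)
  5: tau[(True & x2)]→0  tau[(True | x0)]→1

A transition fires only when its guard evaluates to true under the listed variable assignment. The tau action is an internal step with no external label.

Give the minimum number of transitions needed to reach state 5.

Answer: 2

Analysis:
Layered search for 5:
  Layer 0: {0}
  Layer 1: {2}
  Layer 2: {5}
5 enters at depth 2; path a·tau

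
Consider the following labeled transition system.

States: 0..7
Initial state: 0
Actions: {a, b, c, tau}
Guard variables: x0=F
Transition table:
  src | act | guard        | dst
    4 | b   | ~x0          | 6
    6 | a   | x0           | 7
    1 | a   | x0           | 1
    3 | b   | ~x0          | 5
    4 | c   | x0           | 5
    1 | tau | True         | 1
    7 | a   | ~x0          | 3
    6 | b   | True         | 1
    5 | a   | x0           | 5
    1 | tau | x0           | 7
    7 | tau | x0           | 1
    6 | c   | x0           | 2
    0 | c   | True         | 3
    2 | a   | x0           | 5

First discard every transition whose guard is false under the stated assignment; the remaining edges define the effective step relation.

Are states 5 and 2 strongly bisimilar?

Answer: BISIMILAR

Trace:
Refine partition for ~:
  P[0] = {{0,1,2,3,4,5,6,7}}
  P[1] = {{0},{1},{2,5},{3,4,6},{7}}
  P[2] = {{0},{1},{2,5},{3},{4},{6},{7}}
Fixed point at round 3; 7 class(es).
class of 5: {2,5}; class of 2: {2,5}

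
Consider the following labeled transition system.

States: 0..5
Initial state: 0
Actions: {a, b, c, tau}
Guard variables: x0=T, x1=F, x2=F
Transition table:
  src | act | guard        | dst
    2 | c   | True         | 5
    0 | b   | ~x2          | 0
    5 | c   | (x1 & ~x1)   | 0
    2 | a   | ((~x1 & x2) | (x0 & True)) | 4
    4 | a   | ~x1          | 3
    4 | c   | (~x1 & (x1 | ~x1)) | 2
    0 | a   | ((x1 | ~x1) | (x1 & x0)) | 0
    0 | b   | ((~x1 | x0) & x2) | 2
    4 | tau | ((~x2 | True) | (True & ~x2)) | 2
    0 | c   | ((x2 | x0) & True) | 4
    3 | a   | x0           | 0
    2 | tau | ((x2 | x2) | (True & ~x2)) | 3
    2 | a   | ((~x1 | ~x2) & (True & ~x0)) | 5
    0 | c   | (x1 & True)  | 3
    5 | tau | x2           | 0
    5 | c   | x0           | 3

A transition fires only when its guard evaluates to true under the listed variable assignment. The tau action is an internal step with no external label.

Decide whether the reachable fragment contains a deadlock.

Answer: DEADLOCK-FREE

Analysis:
Reach set: {0,2,3,4,5}
  0: a→0  b→0  c→4  [deg 3]
  2: a→4  c→5  tau→3  [deg 3]
  3: a→0  [deg 1]
  4: a→3  c→2  tau→2  [deg 3]
  5: c→3  [deg 1]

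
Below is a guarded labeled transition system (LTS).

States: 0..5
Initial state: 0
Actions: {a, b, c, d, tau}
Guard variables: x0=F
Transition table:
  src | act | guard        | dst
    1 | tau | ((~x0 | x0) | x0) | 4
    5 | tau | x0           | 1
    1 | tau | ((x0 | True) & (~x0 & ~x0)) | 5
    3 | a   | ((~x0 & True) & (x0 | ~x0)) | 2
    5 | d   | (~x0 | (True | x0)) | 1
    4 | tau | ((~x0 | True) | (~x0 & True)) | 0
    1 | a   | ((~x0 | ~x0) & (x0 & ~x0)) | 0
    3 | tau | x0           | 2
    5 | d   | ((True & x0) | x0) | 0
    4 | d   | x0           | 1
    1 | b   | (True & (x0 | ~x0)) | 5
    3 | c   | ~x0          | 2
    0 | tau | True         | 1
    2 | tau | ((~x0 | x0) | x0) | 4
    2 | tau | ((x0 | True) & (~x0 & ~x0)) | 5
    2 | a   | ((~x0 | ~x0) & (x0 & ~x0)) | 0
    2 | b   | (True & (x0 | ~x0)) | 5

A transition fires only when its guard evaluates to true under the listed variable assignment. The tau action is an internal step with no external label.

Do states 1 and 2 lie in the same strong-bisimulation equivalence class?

Compute ~ classes (split until stable):
  P[0] = {{0,1,2,3,4,5}}
  P[1] = {{0,4},{1,2},{3},{5}}
  P[2] = {{0},{1,2},{3},{4},{5}}
5 equivalence class(es) (converged in 3)
class of 1: {1,2}; class of 2: {1,2}

Answer: BISIMILAR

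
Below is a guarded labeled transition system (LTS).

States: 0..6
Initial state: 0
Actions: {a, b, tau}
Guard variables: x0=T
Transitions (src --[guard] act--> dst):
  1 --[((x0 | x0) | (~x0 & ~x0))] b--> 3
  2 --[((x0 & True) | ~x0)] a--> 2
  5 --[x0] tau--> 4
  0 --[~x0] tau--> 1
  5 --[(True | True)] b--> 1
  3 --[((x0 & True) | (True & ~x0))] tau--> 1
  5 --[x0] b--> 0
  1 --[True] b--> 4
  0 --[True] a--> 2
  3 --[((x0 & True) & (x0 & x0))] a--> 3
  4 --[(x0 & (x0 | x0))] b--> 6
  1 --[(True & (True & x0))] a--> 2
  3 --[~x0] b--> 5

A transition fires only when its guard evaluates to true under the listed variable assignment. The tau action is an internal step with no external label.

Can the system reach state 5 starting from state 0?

Answer: UNREACHABLE

Trace:
11 transition(s) survive guard evaluation.
Layer 0: {0}
Layer 1: {2}  now seen {0,2}
Reachable = {0,2}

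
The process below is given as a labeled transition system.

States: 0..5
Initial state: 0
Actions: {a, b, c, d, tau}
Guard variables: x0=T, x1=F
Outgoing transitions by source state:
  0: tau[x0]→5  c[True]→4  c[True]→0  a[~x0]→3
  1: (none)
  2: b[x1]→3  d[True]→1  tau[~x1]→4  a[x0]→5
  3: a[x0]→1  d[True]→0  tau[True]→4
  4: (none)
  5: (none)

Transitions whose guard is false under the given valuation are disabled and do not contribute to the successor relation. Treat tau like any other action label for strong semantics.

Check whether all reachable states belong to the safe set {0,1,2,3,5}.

Answer: INVARIANT VIOLATED at state 4

Analysis:
Inv-set: {0,1,2,3,5}
Reach set: {0,4,5}
  0: ✓
  4: outside
  5: ✓
witness against invariant: c → 4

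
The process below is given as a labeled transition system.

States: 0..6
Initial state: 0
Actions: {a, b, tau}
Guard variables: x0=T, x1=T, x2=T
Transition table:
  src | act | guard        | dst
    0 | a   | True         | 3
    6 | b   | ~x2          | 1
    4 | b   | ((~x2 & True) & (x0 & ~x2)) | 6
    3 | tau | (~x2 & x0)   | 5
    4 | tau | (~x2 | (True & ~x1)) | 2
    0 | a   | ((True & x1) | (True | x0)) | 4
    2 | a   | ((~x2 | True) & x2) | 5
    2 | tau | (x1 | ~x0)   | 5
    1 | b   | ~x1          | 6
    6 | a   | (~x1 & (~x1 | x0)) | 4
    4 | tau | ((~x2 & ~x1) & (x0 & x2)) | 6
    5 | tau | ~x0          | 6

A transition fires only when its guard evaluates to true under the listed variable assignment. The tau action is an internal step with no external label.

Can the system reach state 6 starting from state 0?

Guard filter leaves 4 enabled edge(s).
Layer 0: {0}
Layer 1: {3,4}  now seen {0,3,4}
Reach set: {0,3,4}

Answer: UNREACHABLE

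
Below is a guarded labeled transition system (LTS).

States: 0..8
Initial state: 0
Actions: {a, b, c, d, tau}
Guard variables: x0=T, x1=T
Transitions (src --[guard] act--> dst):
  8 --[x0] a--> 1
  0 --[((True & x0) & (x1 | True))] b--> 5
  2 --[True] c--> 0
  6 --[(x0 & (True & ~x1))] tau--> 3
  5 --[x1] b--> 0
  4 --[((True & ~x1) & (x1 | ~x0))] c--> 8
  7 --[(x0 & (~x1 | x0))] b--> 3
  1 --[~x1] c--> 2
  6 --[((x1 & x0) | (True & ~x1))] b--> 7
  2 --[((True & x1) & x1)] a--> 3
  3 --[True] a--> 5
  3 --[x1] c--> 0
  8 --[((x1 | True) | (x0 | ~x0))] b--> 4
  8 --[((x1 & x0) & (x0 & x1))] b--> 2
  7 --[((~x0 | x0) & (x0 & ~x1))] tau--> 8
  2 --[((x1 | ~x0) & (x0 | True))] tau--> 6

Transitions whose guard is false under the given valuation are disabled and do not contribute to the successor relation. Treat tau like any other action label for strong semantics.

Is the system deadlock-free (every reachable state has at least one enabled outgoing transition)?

R = {0,5}
  0: b→5  [1 out]
  5: b→0  [1 out]

Answer: DEADLOCK-FREE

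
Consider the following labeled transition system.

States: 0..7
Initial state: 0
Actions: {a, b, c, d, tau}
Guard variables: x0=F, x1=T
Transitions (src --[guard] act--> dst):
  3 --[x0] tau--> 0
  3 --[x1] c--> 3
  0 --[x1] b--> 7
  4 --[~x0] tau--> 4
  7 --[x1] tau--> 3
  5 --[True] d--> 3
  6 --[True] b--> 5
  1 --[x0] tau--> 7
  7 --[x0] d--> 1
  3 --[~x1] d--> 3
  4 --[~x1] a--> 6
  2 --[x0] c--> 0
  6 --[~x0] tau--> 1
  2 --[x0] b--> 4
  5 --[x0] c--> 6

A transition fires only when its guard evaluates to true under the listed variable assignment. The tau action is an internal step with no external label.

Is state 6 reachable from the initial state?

Answer: UNREACHABLE

Analysis:
Guard filter leaves 7 enabled edge(s).
Layer 0: {0}
Layer 1: {7}  cumulative {0,7}
Layer 2: {3}  cumulative {0,3,7}
Reach set: {0,3,7}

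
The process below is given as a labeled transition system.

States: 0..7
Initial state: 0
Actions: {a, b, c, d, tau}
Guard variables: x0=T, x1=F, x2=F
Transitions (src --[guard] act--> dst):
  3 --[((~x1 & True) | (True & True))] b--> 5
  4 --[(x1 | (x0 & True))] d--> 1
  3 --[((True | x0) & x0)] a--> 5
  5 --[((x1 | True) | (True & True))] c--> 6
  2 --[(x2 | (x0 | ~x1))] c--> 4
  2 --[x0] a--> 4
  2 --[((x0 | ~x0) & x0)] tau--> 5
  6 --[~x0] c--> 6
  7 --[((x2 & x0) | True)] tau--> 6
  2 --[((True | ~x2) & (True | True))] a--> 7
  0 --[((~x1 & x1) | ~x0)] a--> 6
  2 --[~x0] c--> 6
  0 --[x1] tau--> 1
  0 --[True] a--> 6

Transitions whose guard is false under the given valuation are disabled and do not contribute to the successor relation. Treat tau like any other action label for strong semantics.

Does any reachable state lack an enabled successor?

Answer: DEADLOCK at state 6

Trace:
Reachable = {0,6}
  0: a→6  [1 out]
  6: ∅  [no exit]
Path to 6: a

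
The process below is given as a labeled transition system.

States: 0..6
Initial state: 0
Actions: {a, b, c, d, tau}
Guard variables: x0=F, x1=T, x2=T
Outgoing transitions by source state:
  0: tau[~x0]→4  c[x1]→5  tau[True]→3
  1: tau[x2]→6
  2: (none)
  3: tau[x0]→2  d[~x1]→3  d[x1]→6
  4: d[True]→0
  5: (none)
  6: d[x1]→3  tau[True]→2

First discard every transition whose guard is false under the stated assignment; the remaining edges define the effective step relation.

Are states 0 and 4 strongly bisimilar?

Answer: NOT BISIMILAR

Working:
Compute ~ classes (split until stable):
  π0 = {{0,1,2,3,4,5,6}}
  π1 = {{0},{1},{2,5},{3,4},{6}}
  π2 = {{0},{1},{2,5},{3},{4},{6}}
stable after 3 split(s): 6 block(s)
class of 0: {0}; class of 4: {4}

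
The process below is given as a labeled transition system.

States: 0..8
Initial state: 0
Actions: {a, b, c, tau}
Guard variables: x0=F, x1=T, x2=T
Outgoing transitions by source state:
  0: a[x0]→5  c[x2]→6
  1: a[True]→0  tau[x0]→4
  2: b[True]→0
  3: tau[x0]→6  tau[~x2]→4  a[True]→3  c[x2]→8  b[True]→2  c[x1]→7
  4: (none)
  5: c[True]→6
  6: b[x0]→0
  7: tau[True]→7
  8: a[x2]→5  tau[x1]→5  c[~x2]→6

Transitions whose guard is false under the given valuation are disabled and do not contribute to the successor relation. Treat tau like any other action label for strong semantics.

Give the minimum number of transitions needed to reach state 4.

Answer: UNREACHABLE

Analysis:
BFS to 4:
  L0 = {0}
  L1 = {6}
4 never appears.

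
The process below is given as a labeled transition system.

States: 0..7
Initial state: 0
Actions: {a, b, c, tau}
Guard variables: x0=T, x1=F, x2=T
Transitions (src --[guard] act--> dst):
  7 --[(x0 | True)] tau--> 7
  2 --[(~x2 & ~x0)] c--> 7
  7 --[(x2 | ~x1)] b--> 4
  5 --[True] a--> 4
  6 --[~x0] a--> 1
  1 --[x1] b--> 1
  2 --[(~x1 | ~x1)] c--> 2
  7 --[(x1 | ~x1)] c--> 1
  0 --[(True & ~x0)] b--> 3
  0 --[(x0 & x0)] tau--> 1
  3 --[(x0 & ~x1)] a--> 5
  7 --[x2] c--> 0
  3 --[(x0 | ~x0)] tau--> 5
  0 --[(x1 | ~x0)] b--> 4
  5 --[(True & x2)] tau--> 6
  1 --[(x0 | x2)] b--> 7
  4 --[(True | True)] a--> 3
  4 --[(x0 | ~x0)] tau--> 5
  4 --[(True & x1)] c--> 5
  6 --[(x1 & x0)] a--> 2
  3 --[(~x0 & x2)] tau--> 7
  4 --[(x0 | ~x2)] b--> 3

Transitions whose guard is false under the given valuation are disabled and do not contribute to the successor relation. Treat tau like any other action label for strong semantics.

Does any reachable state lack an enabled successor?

Reachable = {0,1,3,4,5,6,7}
  0: tau→1  [1 exit(s)]
  1: b→7  [1 exit(s)]
  3: a→5  tau→5  [2 exit(s)]
  4: a→3  b→3  tau→5  [3 exit(s)]
  5: a→4  tau→6  [2 exit(s)]
  6: ∅  [deadlock]
  7: b→4  c→0  c→1  tau→7  [4 exit(s)]
witness 6: tau·b·b·tau·tau

Answer: DEADLOCK at state 6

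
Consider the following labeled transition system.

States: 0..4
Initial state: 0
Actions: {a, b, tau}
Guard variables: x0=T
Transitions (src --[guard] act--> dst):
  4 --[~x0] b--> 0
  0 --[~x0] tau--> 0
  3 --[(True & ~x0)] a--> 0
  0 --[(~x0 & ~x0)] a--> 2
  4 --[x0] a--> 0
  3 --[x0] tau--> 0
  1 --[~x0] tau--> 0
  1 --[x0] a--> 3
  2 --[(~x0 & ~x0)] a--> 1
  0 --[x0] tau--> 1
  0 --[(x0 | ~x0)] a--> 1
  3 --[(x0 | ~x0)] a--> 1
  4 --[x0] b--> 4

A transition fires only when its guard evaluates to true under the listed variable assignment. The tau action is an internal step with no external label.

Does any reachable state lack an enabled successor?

Reach set: {0,1,3}
  0: a→1  tau→1  [2 exit(s)]
  1: a→3  [1 exit(s)]
  3: a→1  tau→0  [2 exit(s)]

Answer: DEADLOCK-FREE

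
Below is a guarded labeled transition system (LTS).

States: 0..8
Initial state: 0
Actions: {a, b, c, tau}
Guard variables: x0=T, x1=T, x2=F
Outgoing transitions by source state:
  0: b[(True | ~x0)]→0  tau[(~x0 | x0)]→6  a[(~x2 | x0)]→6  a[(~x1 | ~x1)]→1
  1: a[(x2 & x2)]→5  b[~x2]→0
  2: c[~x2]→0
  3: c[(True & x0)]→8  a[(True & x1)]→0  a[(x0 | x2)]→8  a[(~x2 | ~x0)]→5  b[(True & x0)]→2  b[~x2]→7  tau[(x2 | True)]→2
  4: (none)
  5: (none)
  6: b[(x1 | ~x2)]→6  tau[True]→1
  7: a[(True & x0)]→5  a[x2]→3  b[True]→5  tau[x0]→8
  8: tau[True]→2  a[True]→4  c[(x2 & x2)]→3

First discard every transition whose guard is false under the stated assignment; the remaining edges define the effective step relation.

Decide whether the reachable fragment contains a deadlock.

Answer: DEADLOCK-FREE

Trace:
Reach set: {0,1,6}
  0: a→6  b→0  tau→6  [3 exit(s)]
  1: b→0  [1 exit(s)]
  6: b→6  tau→1  [2 exit(s)]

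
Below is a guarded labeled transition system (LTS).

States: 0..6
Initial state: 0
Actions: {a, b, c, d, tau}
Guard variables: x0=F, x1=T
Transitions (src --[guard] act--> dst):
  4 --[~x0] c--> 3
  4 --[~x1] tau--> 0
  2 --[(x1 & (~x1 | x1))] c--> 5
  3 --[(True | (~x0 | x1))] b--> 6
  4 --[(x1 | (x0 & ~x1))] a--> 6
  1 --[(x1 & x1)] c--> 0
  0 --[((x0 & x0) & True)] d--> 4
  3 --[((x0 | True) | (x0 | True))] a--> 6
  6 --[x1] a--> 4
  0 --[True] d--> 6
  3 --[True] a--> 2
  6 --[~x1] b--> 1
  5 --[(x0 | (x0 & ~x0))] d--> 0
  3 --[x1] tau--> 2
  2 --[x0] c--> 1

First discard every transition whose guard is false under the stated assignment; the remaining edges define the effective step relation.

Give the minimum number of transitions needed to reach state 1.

Answer: UNREACHABLE

Working:
BFS to 1:
  Layer 0: {0}
  Layer 1: {6}
  Layer 2: {4}
  Layer 3: {3}
  Layer 4: {2}
  Layer 5: {5}
1 never appears.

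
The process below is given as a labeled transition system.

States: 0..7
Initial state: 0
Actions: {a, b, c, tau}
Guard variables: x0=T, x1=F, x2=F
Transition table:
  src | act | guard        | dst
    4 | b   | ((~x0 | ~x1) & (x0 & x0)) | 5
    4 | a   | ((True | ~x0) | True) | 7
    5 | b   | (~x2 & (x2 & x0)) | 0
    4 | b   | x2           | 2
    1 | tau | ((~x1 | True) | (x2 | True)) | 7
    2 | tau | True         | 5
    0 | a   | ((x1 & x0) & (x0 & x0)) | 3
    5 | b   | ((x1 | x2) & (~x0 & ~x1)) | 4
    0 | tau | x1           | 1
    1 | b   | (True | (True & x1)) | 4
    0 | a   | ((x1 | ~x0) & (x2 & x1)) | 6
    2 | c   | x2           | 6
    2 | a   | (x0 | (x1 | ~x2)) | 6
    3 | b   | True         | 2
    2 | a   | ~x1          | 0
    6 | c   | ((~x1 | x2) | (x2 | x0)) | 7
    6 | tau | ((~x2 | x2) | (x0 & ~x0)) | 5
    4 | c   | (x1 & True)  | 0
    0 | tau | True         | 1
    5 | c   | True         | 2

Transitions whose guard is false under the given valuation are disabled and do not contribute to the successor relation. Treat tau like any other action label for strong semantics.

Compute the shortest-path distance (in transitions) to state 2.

Answer: 4

Trace:
Layered search for 2:
  depth 0: {0}
  depth 1: {1}
  depth 2: {4,7}
  depth 3: {5}
  depth 4: {2}
2 enters at depth 4; path tau·b·b·c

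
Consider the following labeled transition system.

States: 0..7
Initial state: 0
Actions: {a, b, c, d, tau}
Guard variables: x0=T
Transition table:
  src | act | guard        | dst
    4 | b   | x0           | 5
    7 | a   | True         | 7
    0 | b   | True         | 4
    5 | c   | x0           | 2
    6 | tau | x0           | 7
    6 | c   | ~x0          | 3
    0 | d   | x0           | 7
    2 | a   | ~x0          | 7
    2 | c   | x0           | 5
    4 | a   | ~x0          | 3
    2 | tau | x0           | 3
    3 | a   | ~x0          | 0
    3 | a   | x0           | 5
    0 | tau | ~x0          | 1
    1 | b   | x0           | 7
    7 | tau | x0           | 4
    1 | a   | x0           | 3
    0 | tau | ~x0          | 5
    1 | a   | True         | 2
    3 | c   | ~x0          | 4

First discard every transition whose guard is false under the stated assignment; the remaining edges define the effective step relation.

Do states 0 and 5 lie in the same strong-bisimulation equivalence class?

Refine partition for ~:
  π0 = {{0,1,2,3,4,5,6,7}}
  π1 = {{0},{1},{2},{3},{4},{5},{6},{7}}
Fixed point at round 2; 8 class(es).
class of 0: {0}; class of 5: {5}

Answer: NOT BISIMILAR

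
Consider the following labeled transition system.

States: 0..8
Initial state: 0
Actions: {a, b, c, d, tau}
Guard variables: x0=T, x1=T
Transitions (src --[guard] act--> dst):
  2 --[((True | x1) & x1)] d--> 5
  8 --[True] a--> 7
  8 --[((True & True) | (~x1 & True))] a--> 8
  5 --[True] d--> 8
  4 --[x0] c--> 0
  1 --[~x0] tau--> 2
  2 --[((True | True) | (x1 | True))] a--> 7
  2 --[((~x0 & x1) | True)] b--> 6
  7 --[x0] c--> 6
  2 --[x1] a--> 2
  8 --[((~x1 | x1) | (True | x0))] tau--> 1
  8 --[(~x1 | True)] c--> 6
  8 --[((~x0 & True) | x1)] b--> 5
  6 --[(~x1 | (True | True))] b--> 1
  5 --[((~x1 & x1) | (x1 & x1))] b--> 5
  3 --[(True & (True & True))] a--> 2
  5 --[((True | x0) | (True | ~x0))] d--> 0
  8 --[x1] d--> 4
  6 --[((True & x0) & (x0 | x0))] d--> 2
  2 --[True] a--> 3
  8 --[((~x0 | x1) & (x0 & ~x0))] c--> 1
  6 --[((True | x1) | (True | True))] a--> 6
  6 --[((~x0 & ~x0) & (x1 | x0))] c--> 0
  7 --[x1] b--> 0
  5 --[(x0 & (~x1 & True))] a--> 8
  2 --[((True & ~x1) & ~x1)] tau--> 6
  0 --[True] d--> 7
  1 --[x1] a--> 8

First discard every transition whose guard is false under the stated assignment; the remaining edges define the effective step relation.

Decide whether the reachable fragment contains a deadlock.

Answer: DEADLOCK-FREE

Analysis:
Reachable = {0,1,2,3,4,5,6,7,8}
  0: d→7  [1 exit(s)]
  1: a→8  [1 exit(s)]
  2: a→2  a→3  a→7  b→6  d→5  [5 exit(s)]
  3: a→2  [1 exit(s)]
  4: c→0  [1 exit(s)]
  5: b→5  d→0  d→8  [3 exit(s)]
  6: a→6  b→1  d→2  [3 exit(s)]
  7: b→0  c→6  [2 exit(s)]
  8: a→7  a→8  b→5  c→6  d→4  tau→1  [6 exit(s)]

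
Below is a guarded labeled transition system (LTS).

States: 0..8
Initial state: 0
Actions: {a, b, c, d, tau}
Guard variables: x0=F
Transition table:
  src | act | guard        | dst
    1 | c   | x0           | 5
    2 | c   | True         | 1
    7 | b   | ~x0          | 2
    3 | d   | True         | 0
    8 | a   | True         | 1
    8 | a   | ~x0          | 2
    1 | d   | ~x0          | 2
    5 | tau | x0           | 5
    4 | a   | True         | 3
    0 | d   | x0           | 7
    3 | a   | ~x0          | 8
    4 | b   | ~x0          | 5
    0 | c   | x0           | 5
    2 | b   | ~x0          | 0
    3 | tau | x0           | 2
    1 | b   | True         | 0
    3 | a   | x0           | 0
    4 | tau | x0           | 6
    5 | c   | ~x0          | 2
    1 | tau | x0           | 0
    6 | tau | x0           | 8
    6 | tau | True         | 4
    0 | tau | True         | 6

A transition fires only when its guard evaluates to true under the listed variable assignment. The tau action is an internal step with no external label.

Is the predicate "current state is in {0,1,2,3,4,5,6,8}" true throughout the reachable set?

Answer: INVARIANT HOLDS

Analysis:
Allowed set {0,1,2,3,4,5,6,8}
R = {0,1,2,3,4,5,6,8}
  0: safe
  1: safe
  2: safe
  3: safe
  4: safe
  5: safe
  6: safe
  8: safe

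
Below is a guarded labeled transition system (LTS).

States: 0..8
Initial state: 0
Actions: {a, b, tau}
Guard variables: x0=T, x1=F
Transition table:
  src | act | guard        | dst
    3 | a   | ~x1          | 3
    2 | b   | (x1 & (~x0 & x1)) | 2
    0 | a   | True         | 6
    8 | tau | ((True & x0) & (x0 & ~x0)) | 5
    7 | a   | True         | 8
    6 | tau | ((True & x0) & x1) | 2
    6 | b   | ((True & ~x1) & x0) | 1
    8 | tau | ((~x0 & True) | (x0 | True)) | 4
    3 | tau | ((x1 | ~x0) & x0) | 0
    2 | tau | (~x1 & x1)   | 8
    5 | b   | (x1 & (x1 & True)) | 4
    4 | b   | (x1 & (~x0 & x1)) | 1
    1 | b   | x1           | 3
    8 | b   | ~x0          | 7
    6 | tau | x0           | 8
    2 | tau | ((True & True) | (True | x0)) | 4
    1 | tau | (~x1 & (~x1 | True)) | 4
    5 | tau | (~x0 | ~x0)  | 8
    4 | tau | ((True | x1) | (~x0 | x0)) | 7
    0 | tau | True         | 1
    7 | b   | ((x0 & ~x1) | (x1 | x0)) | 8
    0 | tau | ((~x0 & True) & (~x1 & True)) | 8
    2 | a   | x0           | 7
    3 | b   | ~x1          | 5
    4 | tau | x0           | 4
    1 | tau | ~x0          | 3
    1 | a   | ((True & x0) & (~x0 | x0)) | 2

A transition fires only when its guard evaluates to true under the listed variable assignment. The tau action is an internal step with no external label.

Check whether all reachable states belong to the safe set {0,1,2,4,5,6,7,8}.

Inv-set: {0,1,2,4,5,6,7,8}
Reach set: {0,1,2,4,6,7,8}
  0: ok
  1: ok
  2: ok
  4: ok
  6: ok
  7: ok
  8: ok

Answer: INVARIANT HOLDS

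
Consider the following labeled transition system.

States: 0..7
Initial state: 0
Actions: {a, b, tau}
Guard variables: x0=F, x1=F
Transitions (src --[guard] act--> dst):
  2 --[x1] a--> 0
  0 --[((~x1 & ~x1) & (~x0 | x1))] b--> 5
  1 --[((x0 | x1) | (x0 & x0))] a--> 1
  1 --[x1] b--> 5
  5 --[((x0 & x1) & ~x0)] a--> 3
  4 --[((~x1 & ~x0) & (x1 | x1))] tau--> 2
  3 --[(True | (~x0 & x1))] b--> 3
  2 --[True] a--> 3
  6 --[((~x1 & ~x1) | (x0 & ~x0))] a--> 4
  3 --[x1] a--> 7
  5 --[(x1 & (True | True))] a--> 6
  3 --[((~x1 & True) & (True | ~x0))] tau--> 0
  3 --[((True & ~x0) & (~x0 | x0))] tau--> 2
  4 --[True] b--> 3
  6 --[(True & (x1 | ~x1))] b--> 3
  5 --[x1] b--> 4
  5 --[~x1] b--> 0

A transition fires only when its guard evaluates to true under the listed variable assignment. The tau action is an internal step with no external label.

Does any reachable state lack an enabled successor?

Answer: DEADLOCK-FREE

Trace:
R = {0,5}
  0: b→5  [deg 1]
  5: b→0  [deg 1]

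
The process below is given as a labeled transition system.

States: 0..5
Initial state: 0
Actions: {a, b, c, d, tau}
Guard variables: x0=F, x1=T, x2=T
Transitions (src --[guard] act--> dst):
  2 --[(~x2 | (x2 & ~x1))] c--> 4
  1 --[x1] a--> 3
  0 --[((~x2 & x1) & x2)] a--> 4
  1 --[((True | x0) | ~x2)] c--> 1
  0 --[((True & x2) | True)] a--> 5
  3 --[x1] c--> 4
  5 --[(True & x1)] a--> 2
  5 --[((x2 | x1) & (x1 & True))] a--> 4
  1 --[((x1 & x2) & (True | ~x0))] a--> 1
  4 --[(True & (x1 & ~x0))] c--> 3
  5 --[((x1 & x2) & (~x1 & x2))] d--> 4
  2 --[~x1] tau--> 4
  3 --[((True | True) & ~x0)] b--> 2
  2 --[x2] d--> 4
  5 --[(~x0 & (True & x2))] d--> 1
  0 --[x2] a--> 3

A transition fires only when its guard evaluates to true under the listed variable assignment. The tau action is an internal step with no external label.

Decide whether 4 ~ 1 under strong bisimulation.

Answer: NOT BISIMILAR

Analysis:
Refine partition for ~:
  P[0] = {{0,1,2,3,4,5}}
  P[1] = {{0},{1},{2},{3},{4},{5}}
Fixed point at round 2; 6 class(es).
class of 4: {4}; class of 1: {1}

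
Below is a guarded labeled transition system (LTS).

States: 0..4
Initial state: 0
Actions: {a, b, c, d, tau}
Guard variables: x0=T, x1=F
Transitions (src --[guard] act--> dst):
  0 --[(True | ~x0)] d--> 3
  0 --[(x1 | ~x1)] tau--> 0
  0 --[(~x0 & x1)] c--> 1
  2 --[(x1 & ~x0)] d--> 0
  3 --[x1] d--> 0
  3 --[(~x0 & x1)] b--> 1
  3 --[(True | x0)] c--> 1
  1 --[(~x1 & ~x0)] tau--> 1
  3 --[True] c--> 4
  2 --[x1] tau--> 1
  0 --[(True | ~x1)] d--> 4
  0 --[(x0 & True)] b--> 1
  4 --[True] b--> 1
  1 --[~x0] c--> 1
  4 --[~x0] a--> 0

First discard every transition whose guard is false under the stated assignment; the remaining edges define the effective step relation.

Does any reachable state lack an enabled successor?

Answer: DEADLOCK at state 1

Analysis:
Reachable = {0,1,3,4}
  0: b→1  d→3  d→4  tau→0  [4 out]
  1: ∅  [deadlock]
  3: c→1  c→4  [2 out]
  4: b→1  [1 out]
Path to 1: b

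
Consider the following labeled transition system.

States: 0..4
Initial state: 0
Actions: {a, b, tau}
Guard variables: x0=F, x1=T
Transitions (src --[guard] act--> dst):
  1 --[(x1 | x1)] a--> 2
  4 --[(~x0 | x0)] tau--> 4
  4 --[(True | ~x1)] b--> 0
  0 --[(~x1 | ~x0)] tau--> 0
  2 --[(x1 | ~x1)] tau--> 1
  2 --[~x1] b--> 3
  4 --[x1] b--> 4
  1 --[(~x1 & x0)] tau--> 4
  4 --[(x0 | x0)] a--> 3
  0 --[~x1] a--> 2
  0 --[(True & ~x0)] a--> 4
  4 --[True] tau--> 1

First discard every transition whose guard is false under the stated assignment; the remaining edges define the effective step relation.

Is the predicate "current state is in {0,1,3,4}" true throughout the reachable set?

Answer: INVARIANT VIOLATED at state 2

Analysis:
Safe = {0,1,3,4}
R = {0,1,2,4}
  0: ✓
  1: ✓
  2: ✗ unsafe
  4: ✓
reach 2 via a·tau·a — violates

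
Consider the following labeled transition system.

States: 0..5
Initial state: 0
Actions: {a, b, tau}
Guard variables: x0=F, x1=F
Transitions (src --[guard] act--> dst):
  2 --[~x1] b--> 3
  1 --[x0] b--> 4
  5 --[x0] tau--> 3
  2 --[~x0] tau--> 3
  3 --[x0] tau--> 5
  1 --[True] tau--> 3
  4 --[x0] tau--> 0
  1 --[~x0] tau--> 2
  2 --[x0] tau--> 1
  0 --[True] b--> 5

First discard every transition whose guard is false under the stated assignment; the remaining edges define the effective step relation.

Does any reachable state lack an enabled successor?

R = {0,5}
  0: b→5  [1 out]
  5: ∅  [deadlock]
Path to 5: b

Answer: DEADLOCK at state 5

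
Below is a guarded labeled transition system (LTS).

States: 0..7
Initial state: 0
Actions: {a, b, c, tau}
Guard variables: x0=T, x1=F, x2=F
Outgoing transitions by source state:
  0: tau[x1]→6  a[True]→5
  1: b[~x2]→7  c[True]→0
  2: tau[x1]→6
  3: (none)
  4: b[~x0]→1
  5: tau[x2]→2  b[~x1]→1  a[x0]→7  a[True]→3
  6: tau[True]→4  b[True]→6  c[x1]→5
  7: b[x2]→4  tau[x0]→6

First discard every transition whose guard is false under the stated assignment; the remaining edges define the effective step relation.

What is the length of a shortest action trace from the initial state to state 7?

Answer: 2

Analysis:
Breadth-first toward 7:
  L0 = {0}
  L1 = {5}
  L2 = {1,3,7}
7 enters at depth 2; path a·a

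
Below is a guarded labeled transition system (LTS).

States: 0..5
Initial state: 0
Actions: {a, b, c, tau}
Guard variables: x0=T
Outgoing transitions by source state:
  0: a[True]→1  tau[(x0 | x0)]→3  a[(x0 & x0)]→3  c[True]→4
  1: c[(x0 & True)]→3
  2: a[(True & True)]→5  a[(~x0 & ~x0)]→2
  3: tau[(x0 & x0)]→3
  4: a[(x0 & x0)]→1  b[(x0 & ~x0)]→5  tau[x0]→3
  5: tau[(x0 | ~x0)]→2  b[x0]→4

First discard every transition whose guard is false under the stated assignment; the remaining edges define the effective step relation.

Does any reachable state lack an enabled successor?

Reach set: {0,1,3,4}
  0: a→1  a→3  c→4  tau→3  [deg 4]
  1: c→3  [deg 1]
  3: tau→3  [deg 1]
  4: a→1  tau→3  [deg 2]

Answer: DEADLOCK-FREE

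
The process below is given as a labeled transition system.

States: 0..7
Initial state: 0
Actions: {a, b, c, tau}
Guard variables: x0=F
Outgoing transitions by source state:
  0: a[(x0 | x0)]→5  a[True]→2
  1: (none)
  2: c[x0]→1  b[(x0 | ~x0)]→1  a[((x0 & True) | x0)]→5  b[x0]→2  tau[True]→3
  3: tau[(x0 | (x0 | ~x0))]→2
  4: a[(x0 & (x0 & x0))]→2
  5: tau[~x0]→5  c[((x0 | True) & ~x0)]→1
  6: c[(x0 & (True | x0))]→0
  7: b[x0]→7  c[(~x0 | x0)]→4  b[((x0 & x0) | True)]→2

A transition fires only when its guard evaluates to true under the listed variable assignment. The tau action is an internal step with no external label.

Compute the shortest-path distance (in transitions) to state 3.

Breadth-first toward 3:
  L0 = {0}
  L1 = {2}
  L2 = {1,3}
depth(3)=2, e.g. a·tau

Answer: 2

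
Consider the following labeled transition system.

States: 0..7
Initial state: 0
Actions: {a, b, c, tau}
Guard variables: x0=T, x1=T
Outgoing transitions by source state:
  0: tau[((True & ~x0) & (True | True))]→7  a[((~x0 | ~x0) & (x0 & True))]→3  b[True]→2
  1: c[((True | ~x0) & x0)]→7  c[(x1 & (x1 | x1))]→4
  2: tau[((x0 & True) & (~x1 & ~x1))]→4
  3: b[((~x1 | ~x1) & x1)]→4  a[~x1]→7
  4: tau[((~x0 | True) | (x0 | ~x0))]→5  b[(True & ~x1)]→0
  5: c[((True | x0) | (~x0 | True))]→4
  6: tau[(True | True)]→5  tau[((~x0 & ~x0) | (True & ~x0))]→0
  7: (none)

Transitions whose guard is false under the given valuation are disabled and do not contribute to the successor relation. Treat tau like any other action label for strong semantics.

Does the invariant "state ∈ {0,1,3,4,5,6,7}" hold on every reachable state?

Answer: INVARIANT VIOLATED at state 2

Analysis:
Allowed set {0,1,3,4,5,6,7}
Reachable = {0,2}
  0: ✓
  2: VIOLATES
reach 2 via b — violates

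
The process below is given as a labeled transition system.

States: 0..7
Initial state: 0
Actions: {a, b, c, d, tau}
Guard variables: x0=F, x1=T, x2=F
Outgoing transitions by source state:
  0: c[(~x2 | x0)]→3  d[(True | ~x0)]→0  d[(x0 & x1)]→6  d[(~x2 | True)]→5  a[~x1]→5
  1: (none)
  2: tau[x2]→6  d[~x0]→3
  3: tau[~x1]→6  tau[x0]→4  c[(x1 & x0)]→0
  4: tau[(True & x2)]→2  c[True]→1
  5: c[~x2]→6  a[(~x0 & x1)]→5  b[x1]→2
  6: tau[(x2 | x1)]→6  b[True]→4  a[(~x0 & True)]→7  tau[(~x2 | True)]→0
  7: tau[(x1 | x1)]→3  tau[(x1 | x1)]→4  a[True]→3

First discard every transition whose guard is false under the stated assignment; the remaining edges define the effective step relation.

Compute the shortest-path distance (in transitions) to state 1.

BFS to 1:
  depth 0: {0}
  depth 1: {3,5}
  depth 2: {2,6}
  depth 3: {4,7}
  depth 4: {1}
depth(1)=4, e.g. d·c·b·c

Answer: 4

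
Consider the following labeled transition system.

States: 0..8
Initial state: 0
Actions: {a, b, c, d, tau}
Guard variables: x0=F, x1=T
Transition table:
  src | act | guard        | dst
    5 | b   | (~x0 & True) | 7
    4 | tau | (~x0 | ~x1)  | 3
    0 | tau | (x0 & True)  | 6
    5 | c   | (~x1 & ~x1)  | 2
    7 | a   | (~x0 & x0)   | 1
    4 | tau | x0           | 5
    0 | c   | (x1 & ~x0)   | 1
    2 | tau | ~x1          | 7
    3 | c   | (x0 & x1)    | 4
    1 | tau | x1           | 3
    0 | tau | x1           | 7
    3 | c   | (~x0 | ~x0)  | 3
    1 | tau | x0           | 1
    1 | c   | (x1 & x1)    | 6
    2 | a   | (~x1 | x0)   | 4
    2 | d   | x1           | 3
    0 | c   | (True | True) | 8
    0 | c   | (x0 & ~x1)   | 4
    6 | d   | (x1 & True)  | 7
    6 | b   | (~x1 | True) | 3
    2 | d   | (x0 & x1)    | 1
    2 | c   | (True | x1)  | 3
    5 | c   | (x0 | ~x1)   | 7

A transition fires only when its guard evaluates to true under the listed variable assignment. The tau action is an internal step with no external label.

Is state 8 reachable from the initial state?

Guard filter leaves 12 enabled edge(s).
depth 0: {0}
depth 1: {1,7,8}  total {0,1,7,8}
depth 2: {3,6}  total {0,1,3,6,7,8}
Reachable = {0,1,3,6,7,8}
Path to 8: c

Answer: REACHABLE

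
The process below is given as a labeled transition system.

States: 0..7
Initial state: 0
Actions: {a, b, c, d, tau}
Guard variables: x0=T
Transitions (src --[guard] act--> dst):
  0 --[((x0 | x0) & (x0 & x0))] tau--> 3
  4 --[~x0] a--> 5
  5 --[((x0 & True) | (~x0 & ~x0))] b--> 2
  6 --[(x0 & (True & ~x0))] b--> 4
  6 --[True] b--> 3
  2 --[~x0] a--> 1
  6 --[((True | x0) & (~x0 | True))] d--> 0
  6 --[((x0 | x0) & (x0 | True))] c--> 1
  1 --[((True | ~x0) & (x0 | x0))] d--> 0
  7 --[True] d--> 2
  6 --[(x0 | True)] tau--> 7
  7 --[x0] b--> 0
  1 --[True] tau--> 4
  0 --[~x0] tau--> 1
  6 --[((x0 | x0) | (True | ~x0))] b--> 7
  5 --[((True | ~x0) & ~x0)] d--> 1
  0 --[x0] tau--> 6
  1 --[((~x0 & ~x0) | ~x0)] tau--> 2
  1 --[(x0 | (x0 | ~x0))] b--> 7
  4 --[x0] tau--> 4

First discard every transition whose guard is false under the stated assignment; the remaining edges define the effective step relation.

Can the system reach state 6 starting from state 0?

Answer: REACHABLE

Trace:
After dropping false guards: 14 live edges.
Layer 0: {0}
Layer 1: {3,6}  cumulative {0,3,6}
Layer 2: {1,7}  cumulative {0,1,3,6,7}
Layer 3: {2,4}  cumulative {0,1,2,3,4,6,7}
Reachable = {0,1,2,3,4,6,7}
trace reaching 6: tau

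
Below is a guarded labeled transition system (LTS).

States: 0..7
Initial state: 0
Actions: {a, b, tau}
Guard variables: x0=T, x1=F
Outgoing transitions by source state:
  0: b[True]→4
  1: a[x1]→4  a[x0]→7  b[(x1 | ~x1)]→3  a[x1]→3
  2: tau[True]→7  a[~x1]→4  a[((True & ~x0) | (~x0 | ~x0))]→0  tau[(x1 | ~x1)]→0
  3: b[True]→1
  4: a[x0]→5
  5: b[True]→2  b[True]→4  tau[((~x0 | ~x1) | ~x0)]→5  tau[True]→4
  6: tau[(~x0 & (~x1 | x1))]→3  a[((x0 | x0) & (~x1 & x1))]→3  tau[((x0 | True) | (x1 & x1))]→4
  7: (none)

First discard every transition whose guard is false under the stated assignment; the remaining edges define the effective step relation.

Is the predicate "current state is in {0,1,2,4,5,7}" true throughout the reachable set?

Inv-set: {0,1,2,4,5,7}
R = {0,2,4,5,7}
  0: ok
  2: ok
  4: ok
  5: ok
  7: ok

Answer: INVARIANT HOLDS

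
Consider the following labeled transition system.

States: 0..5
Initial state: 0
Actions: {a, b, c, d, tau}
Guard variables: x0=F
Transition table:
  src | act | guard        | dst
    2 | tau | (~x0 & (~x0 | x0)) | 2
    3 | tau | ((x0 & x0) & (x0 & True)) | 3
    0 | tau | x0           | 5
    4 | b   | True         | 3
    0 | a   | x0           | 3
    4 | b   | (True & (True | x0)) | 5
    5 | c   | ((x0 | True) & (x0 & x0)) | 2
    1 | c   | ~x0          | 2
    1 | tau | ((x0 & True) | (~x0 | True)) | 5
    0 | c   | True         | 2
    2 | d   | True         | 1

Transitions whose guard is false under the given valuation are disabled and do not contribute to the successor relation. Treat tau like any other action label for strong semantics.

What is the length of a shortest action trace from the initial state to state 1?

BFS to 1:
  Layer 0: {0}
  Layer 1: {2}
  Layer 2: {1}
depth(1)=2, e.g. c·d

Answer: 2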